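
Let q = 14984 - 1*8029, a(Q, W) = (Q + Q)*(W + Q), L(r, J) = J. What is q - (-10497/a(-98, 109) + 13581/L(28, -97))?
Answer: 1482775487/209132 ≈ 7090.1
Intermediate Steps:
a(Q, W) = 2*Q*(Q + W) (a(Q, W) = (2*Q)*(Q + W) = 2*Q*(Q + W))
q = 6955 (q = 14984 - 8029 = 6955)
q - (-10497/a(-98, 109) + 13581/L(28, -97)) = 6955 - (-10497*(-1/(196*(-98 + 109))) + 13581/(-97)) = 6955 - (-10497/(2*(-98)*11) + 13581*(-1/97)) = 6955 - (-10497/(-2156) - 13581/97) = 6955 - (-10497*(-1/2156) - 13581/97) = 6955 - (10497/2156 - 13581/97) = 6955 - 1*(-28262427/209132) = 6955 + 28262427/209132 = 1482775487/209132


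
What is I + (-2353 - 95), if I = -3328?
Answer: -5776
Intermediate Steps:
I + (-2353 - 95) = -3328 + (-2353 - 95) = -3328 - 2448 = -5776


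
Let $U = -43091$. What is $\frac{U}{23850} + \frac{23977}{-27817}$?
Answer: $- \frac{1770513797}{663435450} \approx -2.6687$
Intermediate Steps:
$\frac{U}{23850} + \frac{23977}{-27817} = - \frac{43091}{23850} + \frac{23977}{-27817} = \left(-43091\right) \frac{1}{23850} + 23977 \left(- \frac{1}{27817}\right) = - \frac{43091}{23850} - \frac{23977}{27817} = - \frac{1770513797}{663435450}$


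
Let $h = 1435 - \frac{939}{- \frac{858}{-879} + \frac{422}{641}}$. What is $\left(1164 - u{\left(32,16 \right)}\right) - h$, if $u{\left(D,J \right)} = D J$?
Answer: $- \frac{21334223}{102324} \approx -208.5$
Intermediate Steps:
$h = \frac{88049471}{102324}$ ($h = 1435 - \frac{939}{\left(-858\right) \left(- \frac{1}{879}\right) + 422 \cdot \frac{1}{641}} = 1435 - \frac{939}{\frac{286}{293} + \frac{422}{641}} = 1435 - \frac{939}{\frac{306972}{187813}} = 1435 - 939 \cdot \frac{187813}{306972} = 1435 - \frac{58785469}{102324} = \frac{88049471}{102324} \approx 860.5$)
$\left(1164 - u{\left(32,16 \right)}\right) - h = \left(1164 - 32 \cdot 16\right) - \frac{88049471}{102324} = \left(1164 - 512\right) - \frac{88049471}{102324} = 652 - \frac{88049471}{102324} = - \frac{21334223}{102324}$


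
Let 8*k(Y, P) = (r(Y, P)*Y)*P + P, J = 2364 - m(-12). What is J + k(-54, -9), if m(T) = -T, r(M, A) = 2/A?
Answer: 18699/8 ≈ 2337.4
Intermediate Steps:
J = 2352 (J = 2364 - (-1)*(-12) = 2364 - 1*12 = 2364 - 12 = 2352)
k(Y, P) = Y/4 + P/8 (k(Y, P) = (((2/P)*Y)*P + P)/8 = ((2*Y/P)*P + P)/8 = (2*Y + P)/8 = (P + 2*Y)/8 = Y/4 + P/8)
J + k(-54, -9) = 2352 + ((1/4)*(-54) + (1/8)*(-9)) = 2352 + (-27/2 - 9/8) = 2352 - 117/8 = 18699/8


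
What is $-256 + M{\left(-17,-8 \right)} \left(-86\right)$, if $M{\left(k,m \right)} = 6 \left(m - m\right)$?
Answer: $-256$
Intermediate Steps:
$M{\left(k,m \right)} = 0$ ($M{\left(k,m \right)} = 6 \cdot 0 = 0$)
$-256 + M{\left(-17,-8 \right)} \left(-86\right) = -256 + 0 \left(-86\right) = -256 + 0 = -256$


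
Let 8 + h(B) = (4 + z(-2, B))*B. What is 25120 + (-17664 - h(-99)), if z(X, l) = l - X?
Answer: -1743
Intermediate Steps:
h(B) = -8 + B*(6 + B) (h(B) = -8 + (4 + (B - 1*(-2)))*B = -8 + (4 + (B + 2))*B = -8 + (4 + (2 + B))*B = -8 + (6 + B)*B = -8 + B*(6 + B))
25120 + (-17664 - h(-99)) = 25120 + (-17664 - (-8 + (-99)² + 6*(-99))) = 25120 + (-17664 - (-8 + 9801 - 594)) = 25120 + (-17664 - 1*9199) = 25120 + (-17664 - 9199) = 25120 - 26863 = -1743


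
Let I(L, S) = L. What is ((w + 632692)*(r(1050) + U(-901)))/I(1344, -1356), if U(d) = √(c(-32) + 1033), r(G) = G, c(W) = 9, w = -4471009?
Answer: -95957925/32 - 182777*√1042/64 ≈ -3.0909e+6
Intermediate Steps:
U(d) = √1042 (U(d) = √(9 + 1033) = √1042)
((w + 632692)*(r(1050) + U(-901)))/I(1344, -1356) = ((-4471009 + 632692)*(1050 + √1042))/1344 = -3838317*(1050 + √1042)*(1/1344) = (-4030232850 - 3838317*√1042)*(1/1344) = -95957925/32 - 182777*√1042/64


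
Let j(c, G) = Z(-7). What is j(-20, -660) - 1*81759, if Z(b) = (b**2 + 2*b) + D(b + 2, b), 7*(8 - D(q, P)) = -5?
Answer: -572007/7 ≈ -81715.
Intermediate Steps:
D(q, P) = 61/7 (D(q, P) = 8 - 1/7*(-5) = 8 + 5/7 = 61/7)
Z(b) = 61/7 + b**2 + 2*b (Z(b) = (b**2 + 2*b) + 61/7 = 61/7 + b**2 + 2*b)
j(c, G) = 306/7 (j(c, G) = 61/7 + (-7)**2 + 2*(-7) = 61/7 + 49 - 14 = 306/7)
j(-20, -660) - 1*81759 = 306/7 - 1*81759 = 306/7 - 81759 = -572007/7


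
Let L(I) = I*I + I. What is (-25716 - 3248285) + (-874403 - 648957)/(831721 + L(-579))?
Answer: -3818740631743/1166383 ≈ -3.2740e+6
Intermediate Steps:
L(I) = I + I² (L(I) = I² + I = I + I²)
(-25716 - 3248285) + (-874403 - 648957)/(831721 + L(-579)) = (-25716 - 3248285) + (-874403 - 648957)/(831721 - 579*(1 - 579)) = -3274001 - 1523360/(831721 - 579*(-578)) = -3274001 - 1523360/(831721 + 334662) = -3274001 - 1523360/1166383 = -3818740631743/1166383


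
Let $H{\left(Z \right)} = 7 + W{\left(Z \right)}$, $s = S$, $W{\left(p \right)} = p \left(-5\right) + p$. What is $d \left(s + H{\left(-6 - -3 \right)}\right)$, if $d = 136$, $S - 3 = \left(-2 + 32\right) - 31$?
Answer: $2856$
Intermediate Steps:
$W{\left(p \right)} = - 4 p$ ($W{\left(p \right)} = - 5 p + p = - 4 p$)
$S = 2$ ($S = 3 + \left(\left(-2 + 32\right) - 31\right) = 3 + \left(30 - 31\right) = 3 - 1 = 2$)
$s = 2$
$H{\left(Z \right)} = 7 - 4 Z$
$d \left(s + H{\left(-6 - -3 \right)}\right) = 136 \left(2 - \left(-7 + 4 \left(-6 - -3\right)\right)\right) = 136 \left(2 - \left(-7 + 4 \left(-6 + 3\right)\right)\right) = 136 \left(2 + \left(7 - -12\right)\right) = 136 \left(2 + \left(7 + 12\right)\right) = 136 \left(2 + 19\right) = 136 \cdot 21 = 2856$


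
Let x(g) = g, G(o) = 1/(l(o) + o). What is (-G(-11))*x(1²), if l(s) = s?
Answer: 1/22 ≈ 0.045455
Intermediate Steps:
G(o) = 1/(2*o) (G(o) = 1/(o + o) = 1/(2*o))
(-G(-11))*x(1²) = -1/(2*(-11))*1² = -(-1)/(2*11)*1 = -1*(-1/22)*1 = (1/22)*1 = 1/22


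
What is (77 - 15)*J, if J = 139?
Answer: 8618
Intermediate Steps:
(77 - 15)*J = (77 - 15)*139 = 62*139 = 8618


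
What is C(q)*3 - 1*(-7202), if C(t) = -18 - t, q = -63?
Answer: 7337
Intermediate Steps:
C(q)*3 - 1*(-7202) = (-18 - 1*(-63))*3 - 1*(-7202) = (-18 + 63)*3 + 7202 = 45*3 + 7202 = 135 + 7202 = 7337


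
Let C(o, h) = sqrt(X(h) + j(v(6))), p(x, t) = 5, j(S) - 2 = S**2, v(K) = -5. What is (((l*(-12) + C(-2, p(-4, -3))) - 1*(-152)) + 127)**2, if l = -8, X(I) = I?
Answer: 140657 + 3000*sqrt(2) ≈ 1.4490e+5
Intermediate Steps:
j(S) = 2 + S**2
C(o, h) = sqrt(27 + h) (C(o, h) = sqrt(h + (2 + (-5)**2)) = sqrt(h + (2 + 25)) = sqrt(h + 27) = sqrt(27 + h))
(((l*(-12) + C(-2, p(-4, -3))) - 1*(-152)) + 127)**2 = (((-8*(-12) + sqrt(27 + 5)) - 1*(-152)) + 127)**2 = (((96 + sqrt(32)) + 152) + 127)**2 = (((96 + 4*sqrt(2)) + 152) + 127)**2 = ((248 + 4*sqrt(2)) + 127)**2 = (375 + 4*sqrt(2))**2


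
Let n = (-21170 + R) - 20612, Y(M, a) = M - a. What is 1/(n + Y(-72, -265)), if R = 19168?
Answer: -1/22421 ≈ -4.4601e-5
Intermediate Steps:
n = -22614 (n = (-21170 + 19168) - 20612 = -2002 - 20612 = -22614)
1/(n + Y(-72, -265)) = 1/(-22614 + (-72 - 1*(-265))) = 1/(-22614 + (-72 + 265)) = 1/(-22614 + 193) = 1/(-22421) = -1/22421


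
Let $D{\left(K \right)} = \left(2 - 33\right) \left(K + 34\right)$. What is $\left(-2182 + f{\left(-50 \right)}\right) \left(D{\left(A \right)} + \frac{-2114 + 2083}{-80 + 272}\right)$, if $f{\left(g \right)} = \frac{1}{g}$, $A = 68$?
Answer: $\frac{4415935709}{640} \approx 6.8999 \cdot 10^{6}$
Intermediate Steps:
$D{\left(K \right)} = -1054 - 31 K$ ($D{\left(K \right)} = - 31 \left(34 + K\right) = -1054 - 31 K$)
$\left(-2182 + f{\left(-50 \right)}\right) \left(D{\left(A \right)} + \frac{-2114 + 2083}{-80 + 272}\right) = \left(-2182 + \frac{1}{-50}\right) \left(\left(-1054 - 2108\right) + \frac{-2114 + 2083}{-80 + 272}\right) = \left(-2182 - \frac{1}{50}\right) \left(\left(-1054 - 2108\right) - \frac{31}{192}\right) = - \frac{109101 \left(-3162 - \frac{31}{192}\right)}{50} = \left(- \frac{109101}{50}\right) \left(- \frac{607135}{192}\right) = \frac{4415935709}{640}$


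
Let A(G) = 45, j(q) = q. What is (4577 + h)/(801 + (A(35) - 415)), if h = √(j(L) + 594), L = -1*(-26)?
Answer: 4577/431 + 2*√155/431 ≈ 10.677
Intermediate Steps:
L = 26
h = 2*√155 (h = √(26 + 594) = √620 = 2*√155 ≈ 24.900)
(4577 + h)/(801 + (A(35) - 415)) = (4577 + 2*√155)/(801 + (45 - 415)) = (4577 + 2*√155)/(801 - 370) = (4577 + 2*√155)/431 = (4577 + 2*√155)*(1/431) = 4577/431 + 2*√155/431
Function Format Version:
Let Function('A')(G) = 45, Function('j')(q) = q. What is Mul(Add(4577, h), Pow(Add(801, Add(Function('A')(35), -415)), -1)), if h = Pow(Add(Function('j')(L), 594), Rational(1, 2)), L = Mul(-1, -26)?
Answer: Add(Rational(4577, 431), Mul(Rational(2, 431), Pow(155, Rational(1, 2)))) ≈ 10.677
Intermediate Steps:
L = 26
h = Mul(2, Pow(155, Rational(1, 2))) (h = Pow(Add(26, 594), Rational(1, 2)) = Pow(620, Rational(1, 2)) = Mul(2, Pow(155, Rational(1, 2))) ≈ 24.900)
Mul(Add(4577, h), Pow(Add(801, Add(Function('A')(35), -415)), -1)) = Mul(Add(4577, Mul(2, Pow(155, Rational(1, 2)))), Pow(Add(801, Add(45, -415)), -1)) = Mul(Add(4577, Mul(2, Pow(155, Rational(1, 2)))), Pow(Add(801, -370), -1)) = Mul(Add(4577, Mul(2, Pow(155, Rational(1, 2)))), Pow(431, -1)) = Mul(Add(4577, Mul(2, Pow(155, Rational(1, 2)))), Rational(1, 431)) = Add(Rational(4577, 431), Mul(Rational(2, 431), Pow(155, Rational(1, 2))))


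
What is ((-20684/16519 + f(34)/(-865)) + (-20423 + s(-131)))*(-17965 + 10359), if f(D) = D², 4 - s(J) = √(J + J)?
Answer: 2219451727064734/14288935 + 7606*I*√262 ≈ 1.5533e+8 + 1.2311e+5*I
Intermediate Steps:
s(J) = 4 - √2*√J (s(J) = 4 - √(J + J) = 4 - √(2*J) = 4 - √2*√J)
((-20684/16519 + f(34)/(-865)) + (-20423 + s(-131)))*(-17965 + 10359) = ((-20684/16519 + 34²/(-865)) + (-20423 + (4 - √2*√(-131))))*(-17965 + 10359) = ((-20684*1/16519 + 1156*(-1/865)) + (-20423 + (4 - √2*I*√131)))*(-7606) = ((-20684/16519 - 1156/865) + (-20423 + (4 - I*√262)))*(-7606) = (-36987624/14288935 + (-20419 - I*√262))*(-7606) = (-291802751389/14288935 - I*√262)*(-7606) = 2219451727064734/14288935 + 7606*I*√262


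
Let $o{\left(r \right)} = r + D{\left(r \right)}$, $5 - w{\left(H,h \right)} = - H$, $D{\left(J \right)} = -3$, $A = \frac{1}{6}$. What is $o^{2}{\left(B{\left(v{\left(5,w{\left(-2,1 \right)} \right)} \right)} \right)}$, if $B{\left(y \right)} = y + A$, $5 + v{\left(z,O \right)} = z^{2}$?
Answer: $\frac{10609}{36} \approx 294.69$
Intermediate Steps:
$A = \frac{1}{6} \approx 0.16667$
$w{\left(H,h \right)} = 5 + H$ ($w{\left(H,h \right)} = 5 - - H = 5 + H$)
$v{\left(z,O \right)} = -5 + z^{2}$
$B{\left(y \right)} = \frac{1}{6} + y$ ($B{\left(y \right)} = y + \frac{1}{6} = \frac{1}{6} + y$)
$o{\left(r \right)} = -3 + r$ ($o{\left(r \right)} = r - 3 = -3 + r$)
$o^{2}{\left(B{\left(v{\left(5,w{\left(-2,1 \right)} \right)} \right)} \right)} = \left(-3 + \left(\frac{1}{6} - \left(5 - 5^{2}\right)\right)\right)^{2} = \left(-3 + \left(\frac{1}{6} + \left(-5 + 25\right)\right)\right)^{2} = \left(-3 + \left(\frac{1}{6} + 20\right)\right)^{2} = \left(-3 + \frac{121}{6}\right)^{2} = \left(\frac{103}{6}\right)^{2} = \frac{10609}{36}$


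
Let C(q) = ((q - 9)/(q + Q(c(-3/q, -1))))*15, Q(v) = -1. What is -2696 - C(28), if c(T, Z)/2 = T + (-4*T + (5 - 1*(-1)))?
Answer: -24359/9 ≈ -2706.6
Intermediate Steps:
c(T, Z) = 12 - 6*T (c(T, Z) = 2*(T + (-4*T + (5 - 1*(-1)))) = 2*(T + (-4*T + (5 + 1))) = 2*(T + (-4*T + 6)) = 2*(T + (6 - 4*T)) = 2*(6 - 3*T) = 12 - 6*T)
C(q) = 15*(-9 + q)/(-1 + q) (C(q) = ((q - 9)/(q - 1))*15 = ((-9 + q)/(-1 + q))*15 = 15*(-9 + q)/(-1 + q))
-2696 - C(28) = -2696 - 15*(-9 + 28)/(-1 + 28) = -2696 - 15*19/27 = -2696 - 1*95/9 = -2696 - 95/9 = -24359/9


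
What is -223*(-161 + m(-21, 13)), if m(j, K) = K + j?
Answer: 37687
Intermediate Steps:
-223*(-161 + m(-21, 13)) = -223*(-161 + (13 - 21)) = -223*(-161 - 8) = -223*(-169) = 37687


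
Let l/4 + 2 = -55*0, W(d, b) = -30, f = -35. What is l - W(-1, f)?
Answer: 22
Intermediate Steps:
l = -8 (l = -8 + 4*(-55*0) = -8 + 4*0 = -8 + 0 = -8)
l - W(-1, f) = -8 - 1*(-30) = -8 + 30 = 22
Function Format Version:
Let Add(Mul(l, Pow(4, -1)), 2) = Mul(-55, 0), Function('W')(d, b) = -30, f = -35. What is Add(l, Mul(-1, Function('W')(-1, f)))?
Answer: 22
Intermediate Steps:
l = -8 (l = Add(-8, Mul(4, Mul(-55, 0))) = Add(-8, Mul(4, 0)) = Add(-8, 0) = -8)
Add(l, Mul(-1, Function('W')(-1, f))) = Add(-8, Mul(-1, -30)) = Add(-8, 30) = 22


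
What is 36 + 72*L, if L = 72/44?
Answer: 1692/11 ≈ 153.82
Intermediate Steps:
L = 18/11 (L = 72*(1/44) = 18/11 ≈ 1.6364)
36 + 72*L = 36 + 72*(18/11) = 36 + 1296/11 = 1692/11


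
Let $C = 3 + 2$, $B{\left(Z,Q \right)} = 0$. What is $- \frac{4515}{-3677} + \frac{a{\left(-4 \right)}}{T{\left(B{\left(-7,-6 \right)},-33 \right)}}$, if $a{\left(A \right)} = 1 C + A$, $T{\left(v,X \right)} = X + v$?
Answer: $\frac{145318}{121341} \approx 1.1976$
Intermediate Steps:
$C = 5$
$a{\left(A \right)} = 5 + A$ ($a{\left(A \right)} = 1 \cdot 5 + A = 5 + A$)
$- \frac{4515}{-3677} + \frac{a{\left(-4 \right)}}{T{\left(B{\left(-7,-6 \right)},-33 \right)}} = - \frac{4515}{-3677} + \frac{5 - 4}{-33 + 0} = \left(-4515\right) \left(- \frac{1}{3677}\right) + 1 \frac{1}{-33} = \frac{4515}{3677} + 1 \left(- \frac{1}{33}\right) = \frac{4515}{3677} - \frac{1}{33} = \frac{145318}{121341}$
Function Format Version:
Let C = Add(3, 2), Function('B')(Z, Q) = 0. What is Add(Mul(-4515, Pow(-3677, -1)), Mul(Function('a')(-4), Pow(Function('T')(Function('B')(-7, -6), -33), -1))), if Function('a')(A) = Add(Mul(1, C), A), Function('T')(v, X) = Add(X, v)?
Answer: Rational(145318, 121341) ≈ 1.1976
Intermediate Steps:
C = 5
Function('a')(A) = Add(5, A) (Function('a')(A) = Add(Mul(1, 5), A) = Add(5, A))
Add(Mul(-4515, Pow(-3677, -1)), Mul(Function('a')(-4), Pow(Function('T')(Function('B')(-7, -6), -33), -1))) = Add(Mul(-4515, Pow(-3677, -1)), Mul(Add(5, -4), Pow(Add(-33, 0), -1))) = Add(Mul(-4515, Rational(-1, 3677)), Mul(1, Pow(-33, -1))) = Add(Rational(4515, 3677), Mul(1, Rational(-1, 33))) = Add(Rational(4515, 3677), Rational(-1, 33)) = Rational(145318, 121341)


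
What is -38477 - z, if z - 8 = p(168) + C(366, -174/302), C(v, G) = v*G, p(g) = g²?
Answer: -10041217/151 ≈ -66498.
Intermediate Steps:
C(v, G) = G*v
z = 4231190/151 (z = 8 + (168² - 174/302*366) = 8 + (28224 - 174*1/302*366) = 8 + (28224 - 87/151*366) = 8 + (28224 - 31842/151) = 8 + 4229982/151 = 4231190/151 ≈ 28021.)
-38477 - z = -38477 - 1*4231190/151 = -38477 - 4231190/151 = -10041217/151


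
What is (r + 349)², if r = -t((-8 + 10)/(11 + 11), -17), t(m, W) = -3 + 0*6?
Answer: 123904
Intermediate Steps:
t(m, W) = -3 (t(m, W) = -3 + 0 = -3)
r = 3 (r = -1*(-3) = 3)
(r + 349)² = (3 + 349)² = 352² = 123904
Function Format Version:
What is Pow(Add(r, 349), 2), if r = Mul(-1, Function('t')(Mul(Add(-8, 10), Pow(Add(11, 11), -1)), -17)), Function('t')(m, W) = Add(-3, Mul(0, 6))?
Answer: 123904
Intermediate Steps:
Function('t')(m, W) = -3 (Function('t')(m, W) = Add(-3, 0) = -3)
r = 3 (r = Mul(-1, -3) = 3)
Pow(Add(r, 349), 2) = Pow(Add(3, 349), 2) = Pow(352, 2) = 123904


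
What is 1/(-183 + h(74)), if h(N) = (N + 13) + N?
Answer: -1/22 ≈ -0.045455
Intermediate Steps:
h(N) = 13 + 2*N (h(N) = (13 + N) + N = 13 + 2*N)
1/(-183 + h(74)) = 1/(-183 + (13 + 2*74)) = 1/(-183 + (13 + 148)) = 1/(-183 + 161) = 1/(-22) = -1/22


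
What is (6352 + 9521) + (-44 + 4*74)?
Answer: 16125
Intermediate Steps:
(6352 + 9521) + (-44 + 4*74) = 15873 + (-44 + 296) = 15873 + 252 = 16125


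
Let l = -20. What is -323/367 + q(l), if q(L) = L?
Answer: -7663/367 ≈ -20.880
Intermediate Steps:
-323/367 + q(l) = -323/367 - 20 = -7663/367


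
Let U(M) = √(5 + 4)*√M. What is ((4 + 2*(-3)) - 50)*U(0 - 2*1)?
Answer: -156*I*√2 ≈ -220.62*I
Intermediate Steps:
U(M) = 3*√M (U(M) = √9*√M = 3*√M)
((4 + 2*(-3)) - 50)*U(0 - 2*1) = ((4 + 2*(-3)) - 50)*(3*√(0 - 2*1)) = ((4 - 6) - 50)*(3*√(0 - 2)) = (-2 - 50)*(3*√(-2)) = -156*I*√2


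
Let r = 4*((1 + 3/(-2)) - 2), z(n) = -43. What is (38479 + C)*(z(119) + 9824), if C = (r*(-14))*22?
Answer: 406488579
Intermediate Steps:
r = -10 (r = 4*((1 - 1/2*3) - 2) = 4*((1 - 3/2) - 2) = 4*(-1/2 - 2) = 4*(-5/2) = -10)
C = 3080 (C = -10*(-14)*22 = 140*22 = 3080)
(38479 + C)*(z(119) + 9824) = (38479 + 3080)*(-43 + 9824) = 41559*9781 = 406488579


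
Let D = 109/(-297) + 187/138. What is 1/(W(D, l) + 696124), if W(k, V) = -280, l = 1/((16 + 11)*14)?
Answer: 1/695844 ≈ 1.4371e-6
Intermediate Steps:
l = 1/378 (l = 1/(27*14) = 1/378 ≈ 0.0026455)
D = 13499/13662 (D = 109*(-1/297) + 187*(1/138) = -109/297 + 187/138 = 13499/13662 ≈ 0.98807)
1/(W(D, l) + 696124) = 1/(-280 + 696124) = 1/695844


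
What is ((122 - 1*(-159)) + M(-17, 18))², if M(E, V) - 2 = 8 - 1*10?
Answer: 78961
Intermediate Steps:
M(E, V) = 0 (M(E, V) = 2 + (8 - 1*10) = 2 + (8 - 10) = 2 - 2 = 0)
((122 - 1*(-159)) + M(-17, 18))² = ((122 - 1*(-159)) + 0)² = ((122 + 159) + 0)² = (281 + 0)² = 281² = 78961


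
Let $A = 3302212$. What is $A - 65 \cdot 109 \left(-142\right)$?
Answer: $4308282$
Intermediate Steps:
$A - 65 \cdot 109 \left(-142\right) = 3302212 - 65 \cdot 109 \left(-142\right) = 3302212 - 7085 \left(-142\right) = 3302212 - -1006070 = 3302212 + 1006070 = 4308282$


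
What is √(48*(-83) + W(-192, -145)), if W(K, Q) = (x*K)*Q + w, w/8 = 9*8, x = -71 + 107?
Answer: 4*√62427 ≈ 999.42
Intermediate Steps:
x = 36
w = 576 (w = 8*(9*8) = 8*72 = 576)
W(K, Q) = 576 + 36*K*Q (W(K, Q) = (36*K)*Q + 576 = 36*K*Q + 576 = 576 + 36*K*Q)
√(48*(-83) + W(-192, -145)) = √(48*(-83) + (576 + 36*(-192)*(-145))) = √(-3984 + (576 + 1002240)) = √(-3984 + 1002816) = √998832 = 4*√62427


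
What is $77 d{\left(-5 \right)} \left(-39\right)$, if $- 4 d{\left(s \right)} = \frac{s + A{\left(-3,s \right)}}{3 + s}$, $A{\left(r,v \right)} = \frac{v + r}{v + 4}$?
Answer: $- \frac{9009}{8} \approx -1126.1$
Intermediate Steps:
$A{\left(r,v \right)} = \frac{r + v}{4 + v}$
$d{\left(s \right)} = - \frac{s + \frac{-3 + s}{4 + s}}{4 \left(3 + s\right)}$ ($d{\left(s \right)} = - \frac{\left(s + \frac{-3 + s}{4 + s}\right) \frac{1}{3 + s}}{4} = - \frac{\frac{1}{3 + s} \left(s + \frac{-3 + s}{4 + s}\right)}{4} = - \frac{s + \frac{-3 + s}{4 + s}}{4 \left(3 + s\right)}$)
$77 d{\left(-5 \right)} \left(-39\right) = 77 \frac{3 - -5 - - 5 \left(4 - 5\right)}{4 \left(3 - 5\right) \left(4 - 5\right)} \left(-39\right) = 77 \frac{3 + 5 - \left(-5\right) \left(-1\right)}{4 \left(-2\right) \left(-1\right)} \left(-39\right) = 77 \cdot \frac{1}{4} \left(- \frac{1}{2}\right) \left(-1\right) \left(3 + 5 - 5\right) \left(-39\right) = 77 \cdot \frac{1}{4} \left(- \frac{1}{2}\right) \left(-1\right) 3 \left(-39\right) = 77 \cdot \frac{3}{8} \left(-39\right) = \frac{231}{8} \left(-39\right) = - \frac{9009}{8}$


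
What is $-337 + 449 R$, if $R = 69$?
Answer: $30644$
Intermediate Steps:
$-337 + 449 R = -337 + 449 \cdot 69 = -337 + 30981 = 30644$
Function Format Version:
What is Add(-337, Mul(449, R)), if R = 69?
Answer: 30644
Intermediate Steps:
Add(-337, Mul(449, R)) = Add(-337, Mul(449, 69)) = Add(-337, 30981) = 30644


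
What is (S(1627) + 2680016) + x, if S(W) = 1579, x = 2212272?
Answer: 4893867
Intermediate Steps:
(S(1627) + 2680016) + x = (1579 + 2680016) + 2212272 = 2681595 + 2212272 = 4893867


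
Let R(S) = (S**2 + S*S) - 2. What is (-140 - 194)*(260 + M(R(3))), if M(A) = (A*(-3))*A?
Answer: 169672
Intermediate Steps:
R(S) = -2 + 2*S**2 (R(S) = (S**2 + S**2) - 2 = 2*S**2 - 2 = -2 + 2*S**2)
M(A) = -3*A**2 (M(A) = (-3*A)*A = -3*A**2)
(-140 - 194)*(260 + M(R(3))) = (-140 - 194)*(260 - 3*(-2 + 2*3**2)**2) = -334*(260 - 3*(-2 + 2*9)**2) = -334*(260 - 3*(-2 + 18)**2) = -334*(260 - 3*16**2) = -334*(260 - 3*256) = -334*(260 - 768) = -334*(-508) = 169672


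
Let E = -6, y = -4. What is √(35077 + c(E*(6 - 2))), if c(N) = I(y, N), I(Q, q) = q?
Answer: √35053 ≈ 187.22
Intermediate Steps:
c(N) = N
√(35077 + c(E*(6 - 2))) = √(35077 - 6*(6 - 2)) = √(35077 - 6*4) = √(35077 - 24) = √35053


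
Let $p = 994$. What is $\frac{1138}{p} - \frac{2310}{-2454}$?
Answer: $\frac{424066}{203273} \approx 2.0862$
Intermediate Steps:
$\frac{1138}{p} - \frac{2310}{-2454} = \frac{1138}{994} - \frac{2310}{-2454} = 1138 \cdot \frac{1}{994} - - \frac{385}{409} = \frac{569}{497} + \frac{385}{409} = \frac{424066}{203273}$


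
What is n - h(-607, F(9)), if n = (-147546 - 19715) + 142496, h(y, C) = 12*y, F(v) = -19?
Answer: -17481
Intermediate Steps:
n = -24765 (n = -167261 + 142496 = -24765)
n - h(-607, F(9)) = -24765 - 12*(-607) = -24765 - 1*(-7284) = -24765 + 7284 = -17481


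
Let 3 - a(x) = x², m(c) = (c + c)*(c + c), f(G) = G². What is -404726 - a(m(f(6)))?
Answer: 26469127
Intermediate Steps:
m(c) = 4*c² (m(c) = (2*c)*(2*c) = 4*c²)
a(x) = 3 - x²
-404726 - a(m(f(6))) = -404726 - (3 - (4*(6²)²)²) = -404726 - (3 - (4*36²)²) = -404726 - (3 - (4*1296)²) = -404726 - (3 - 1*5184²) = -404726 - (3 - 1*26873856) = -404726 - (3 - 26873856) = -404726 - 1*(-26873853) = -404726 + 26873853 = 26469127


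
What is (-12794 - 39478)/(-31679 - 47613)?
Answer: 13068/19823 ≈ 0.65923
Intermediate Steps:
(-12794 - 39478)/(-31679 - 47613) = -52272/(-79292) = -52272*(-1/79292) = 13068/19823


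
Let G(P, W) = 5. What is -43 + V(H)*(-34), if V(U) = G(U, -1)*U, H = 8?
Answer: -1403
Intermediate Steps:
V(U) = 5*U
-43 + V(H)*(-34) = -43 + (5*8)*(-34) = -43 + 40*(-34) = -43 - 1360 = -1403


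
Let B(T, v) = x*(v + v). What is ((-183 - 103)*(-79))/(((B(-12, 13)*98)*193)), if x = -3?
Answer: -869/56742 ≈ -0.015315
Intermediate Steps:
B(T, v) = -6*v (B(T, v) = -3*(v + v) = -6*v)
((-183 - 103)*(-79))/(((B(-12, 13)*98)*193)) = ((-183 - 103)*(-79))/(((-6*13*98)*193)) = (-286*(-79))/((-78*98*193)) = 22594/((-7644*193)) = 22594/(-1475292) = 22594*(-1/1475292) = -869/56742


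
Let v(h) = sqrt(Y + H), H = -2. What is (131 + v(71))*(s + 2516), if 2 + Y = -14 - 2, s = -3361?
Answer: -110695 - 1690*I*sqrt(5) ≈ -1.107e+5 - 3779.0*I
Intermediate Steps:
Y = -18 (Y = -2 + (-14 - 2) = -2 - 16 = -18)
v(h) = 2*I*sqrt(5) (v(h) = sqrt(-18 - 2) = sqrt(-20) = 2*I*sqrt(5))
(131 + v(71))*(s + 2516) = (131 + 2*I*sqrt(5))*(-3361 + 2516) = (131 + 2*I*sqrt(5))*(-845) = -110695 - 1690*I*sqrt(5)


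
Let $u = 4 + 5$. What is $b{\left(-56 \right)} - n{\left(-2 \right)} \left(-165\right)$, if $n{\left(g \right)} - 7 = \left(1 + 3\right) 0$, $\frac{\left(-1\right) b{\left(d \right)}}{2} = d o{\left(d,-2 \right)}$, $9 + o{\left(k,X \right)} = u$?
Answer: $1155$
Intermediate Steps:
$u = 9$
$o{\left(k,X \right)} = 0$ ($o{\left(k,X \right)} = -9 + 9 = 0$)
$b{\left(d \right)} = 0$ ($b{\left(d \right)} = - 2 d 0 = \left(-2\right) 0 = 0$)
$n{\left(g \right)} = 7$ ($n{\left(g \right)} = 7 + \left(1 + 3\right) 0 = 7 + 4 \cdot 0 = 7 + 0 = 7$)
$b{\left(-56 \right)} - n{\left(-2 \right)} \left(-165\right) = 0 - 7 \left(-165\right) = 0 - -1155 = 0 + 1155 = 1155$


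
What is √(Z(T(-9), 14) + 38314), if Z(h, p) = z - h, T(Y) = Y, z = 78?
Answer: √38401 ≈ 195.96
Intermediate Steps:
Z(h, p) = 78 - h
√(Z(T(-9), 14) + 38314) = √((78 - 1*(-9)) + 38314) = √((78 + 9) + 38314) = √(87 + 38314) = √38401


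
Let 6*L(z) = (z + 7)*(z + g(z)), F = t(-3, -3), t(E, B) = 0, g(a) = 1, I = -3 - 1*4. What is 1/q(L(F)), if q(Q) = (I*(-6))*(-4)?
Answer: -1/168 ≈ -0.0059524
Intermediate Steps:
I = -7 (I = -3 - 4 = -7)
F = 0
L(z) = (1 + z)*(7 + z)/6 (L(z) = ((z + 7)*(z + 1))/6 = ((7 + z)*(1 + z))/6 = ((1 + z)*(7 + z))/6 = (1 + z)*(7 + z)/6)
q(Q) = -168 (q(Q) = -7*(-6)*(-4) = 42*(-4) = -168)
1/q(L(F)) = 1/(-168) = -1/168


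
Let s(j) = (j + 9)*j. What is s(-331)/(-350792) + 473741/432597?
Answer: 60038749709/75875783412 ≈ 0.79128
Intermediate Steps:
s(j) = j*(9 + j) (s(j) = (9 + j)*j = j*(9 + j))
s(-331)/(-350792) + 473741/432597 = -331*(9 - 331)/(-350792) + 473741/432597 = -331*(-322)*(-1/350792) + 473741*(1/432597) = 106582*(-1/350792) + 473741/432597 = -53291/175396 + 473741/432597 = 60038749709/75875783412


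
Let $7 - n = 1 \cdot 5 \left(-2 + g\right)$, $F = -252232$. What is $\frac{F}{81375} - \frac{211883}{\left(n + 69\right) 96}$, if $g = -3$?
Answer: $- \frac{6562540199}{263004000} \approx -24.952$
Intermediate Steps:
$n = 32$ ($n = 7 - 1 \cdot 5 \left(-2 - 3\right) = 7 - 5 \left(-5\right) = 7 - -25 = 7 + 25 = 32$)
$\frac{F}{81375} - \frac{211883}{\left(n + 69\right) 96} = - \frac{252232}{81375} - \frac{211883}{\left(32 + 69\right) 96} = \left(-252232\right) \frac{1}{81375} - \frac{211883}{101 \cdot 96} = - \frac{252232}{81375} - \frac{211883}{9696} = - \frac{6562540199}{263004000}$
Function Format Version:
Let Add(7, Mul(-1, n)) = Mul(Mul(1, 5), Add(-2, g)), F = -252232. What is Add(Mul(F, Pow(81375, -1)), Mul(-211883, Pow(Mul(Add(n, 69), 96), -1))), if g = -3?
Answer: Rational(-6562540199, 263004000) ≈ -24.952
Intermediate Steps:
n = 32 (n = Add(7, Mul(-1, Mul(Mul(1, 5), Add(-2, -3)))) = Add(7, Mul(-1, Mul(5, -5))) = Add(7, Mul(-1, -25)) = Add(7, 25) = 32)
Add(Mul(F, Pow(81375, -1)), Mul(-211883, Pow(Mul(Add(n, 69), 96), -1))) = Add(Mul(-252232, Pow(81375, -1)), Mul(-211883, Pow(Mul(Add(32, 69), 96), -1))) = Add(Mul(-252232, Rational(1, 81375)), Mul(-211883, Pow(Mul(101, 96), -1))) = Add(Rational(-252232, 81375), Mul(-211883, Pow(9696, -1))) = Add(Rational(-252232, 81375), Mul(-211883, Rational(1, 9696))) = Add(Rational(-252232, 81375), Rational(-211883, 9696)) = Rational(-6562540199, 263004000)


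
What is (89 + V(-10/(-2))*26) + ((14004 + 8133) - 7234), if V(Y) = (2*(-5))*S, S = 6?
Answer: 13432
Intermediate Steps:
V(Y) = -60 (V(Y) = (2*(-5))*6 = -10*6 = -60)
(89 + V(-10/(-2))*26) + ((14004 + 8133) - 7234) = (89 - 60*26) + ((14004 + 8133) - 7234) = (89 - 1560) + (22137 - 7234) = -1471 + 14903 = 13432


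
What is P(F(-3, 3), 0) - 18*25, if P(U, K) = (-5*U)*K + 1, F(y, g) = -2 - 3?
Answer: -449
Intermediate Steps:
F(y, g) = -5
P(U, K) = 1 - 5*K*U (P(U, K) = -5*K*U + 1 = 1 - 5*K*U)
P(F(-3, 3), 0) - 18*25 = (1 - 5*0*(-5)) - 18*25 = (1 + 0) - 450 = 1 - 450 = -449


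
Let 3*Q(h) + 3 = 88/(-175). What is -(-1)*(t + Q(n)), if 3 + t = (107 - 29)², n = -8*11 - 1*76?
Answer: 3191912/525 ≈ 6079.8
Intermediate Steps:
n = -164 (n = -88 - 76 = -164)
Q(h) = -613/525 (Q(h) = -1 + (88/(-175))/3 = -1 + (88*(-1/175))/3 = -1 + (⅓)*(-88/175) = -1 - 88/525 = -613/525)
t = 6081 (t = -3 + (107 - 29)² = -3 + 78² = -3 + 6084 = 6081)
-(-1)*(t + Q(n)) = -(-1)*(6081 - 613/525) = -(-1)*3191912/525 = -1*(-3191912/525) = 3191912/525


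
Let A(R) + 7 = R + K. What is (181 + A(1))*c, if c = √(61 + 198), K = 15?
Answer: 190*√259 ≈ 3057.8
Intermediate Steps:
A(R) = 8 + R (A(R) = -7 + (R + 15) = -7 + (15 + R) = 8 + R)
c = √259 ≈ 16.093
(181 + A(1))*c = (181 + (8 + 1))*√259 = (181 + 9)*√259 = 190*√259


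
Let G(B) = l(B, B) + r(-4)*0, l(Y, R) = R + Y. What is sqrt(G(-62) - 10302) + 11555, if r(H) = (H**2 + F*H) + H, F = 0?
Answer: 11555 + I*sqrt(10426) ≈ 11555.0 + 102.11*I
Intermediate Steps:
r(H) = H + H**2 (r(H) = (H**2 + 0*H) + H = (H**2 + 0) + H = H**2 + H = H + H**2)
G(B) = 2*B (G(B) = (B + B) - 4*(1 - 4)*0 = 2*B - 4*(-3)*0 = 2*B + 12*0 = 2*B + 0 = 2*B)
sqrt(G(-62) - 10302) + 11555 = sqrt(2*(-62) - 10302) + 11555 = sqrt(-124 - 10302) + 11555 = sqrt(-10426) + 11555 = I*sqrt(10426) + 11555 = 11555 + I*sqrt(10426)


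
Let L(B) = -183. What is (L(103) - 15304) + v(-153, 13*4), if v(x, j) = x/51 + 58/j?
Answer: -402711/26 ≈ -15489.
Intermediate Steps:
v(x, j) = 58/j + x/51 (v(x, j) = x*(1/51) + 58/j = x/51 + 58/j = 58/j + x/51)
(L(103) - 15304) + v(-153, 13*4) = (-183 - 15304) + (58/((13*4)) + (1/51)*(-153)) = -15487 + (58/52 - 3) = -15487 + (58*(1/52) - 3) = -15487 + (29/26 - 3) = -15487 - 49/26 = -402711/26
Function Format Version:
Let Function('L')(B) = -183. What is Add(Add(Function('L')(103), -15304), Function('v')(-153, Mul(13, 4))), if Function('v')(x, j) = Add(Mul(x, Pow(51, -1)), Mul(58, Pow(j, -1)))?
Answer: Rational(-402711, 26) ≈ -15489.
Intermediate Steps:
Function('v')(x, j) = Add(Mul(58, Pow(j, -1)), Mul(Rational(1, 51), x)) (Function('v')(x, j) = Add(Mul(x, Rational(1, 51)), Mul(58, Pow(j, -1))) = Add(Mul(Rational(1, 51), x), Mul(58, Pow(j, -1))) = Add(Mul(58, Pow(j, -1)), Mul(Rational(1, 51), x)))
Add(Add(Function('L')(103), -15304), Function('v')(-153, Mul(13, 4))) = Add(Add(-183, -15304), Add(Mul(58, Pow(Mul(13, 4), -1)), Mul(Rational(1, 51), -153))) = Add(-15487, Add(Mul(58, Pow(52, -1)), -3)) = Add(-15487, Add(Mul(58, Rational(1, 52)), -3)) = Add(-15487, Add(Rational(29, 26), -3)) = Add(-15487, Rational(-49, 26)) = Rational(-402711, 26)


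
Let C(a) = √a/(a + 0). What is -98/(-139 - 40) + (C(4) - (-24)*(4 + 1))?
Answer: 43335/358 ≈ 121.05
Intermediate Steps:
C(a) = a^(-½) (C(a) = √a/a = a^(-½))
-98/(-139 - 40) + (C(4) - (-24)*(4 + 1)) = -98/(-139 - 40) + (4^(-½) - (-24)*(4 + 1)) = -98/(-179) + (½ - (-24)*5) = -1/179*(-98) + (½ - 6*(-20)) = 98/179 + (½ + 120) = 98/179 + 241/2 = 43335/358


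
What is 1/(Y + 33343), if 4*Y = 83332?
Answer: 1/54176 ≈ 1.8458e-5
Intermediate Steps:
Y = 20833 (Y = (1/4)*83332 = 20833)
1/(Y + 33343) = 1/(20833 + 33343) = 1/54176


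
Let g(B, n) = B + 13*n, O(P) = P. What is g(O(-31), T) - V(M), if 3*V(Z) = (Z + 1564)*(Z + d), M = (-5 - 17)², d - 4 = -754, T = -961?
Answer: 507196/3 ≈ 1.6907e+5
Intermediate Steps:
d = -750 (d = 4 - 754 = -750)
M = 484 (M = (-22)² = 484)
V(Z) = (-750 + Z)*(1564 + Z)/3 (V(Z) = ((Z + 1564)*(Z - 750))/3 = ((1564 + Z)*(-750 + Z))/3 = ((-750 + Z)*(1564 + Z))/3 = (-750 + Z)*(1564 + Z)/3)
g(O(-31), T) - V(M) = (-31 + 13*(-961)) - (-391000 + (⅓)*484² + (814/3)*484) = (-31 - 12493) - (-391000 + (⅓)*234256 + 393976/3) = -12524 - (-391000 + 234256/3 + 393976/3) = -12524 - 1*(-544768/3) = -12524 + 544768/3 = 507196/3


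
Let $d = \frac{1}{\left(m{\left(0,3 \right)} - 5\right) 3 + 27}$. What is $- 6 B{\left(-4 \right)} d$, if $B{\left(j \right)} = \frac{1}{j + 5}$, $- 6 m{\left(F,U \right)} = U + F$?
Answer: $- \frac{4}{7} \approx -0.57143$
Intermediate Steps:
$m{\left(F,U \right)} = - \frac{F}{6} - \frac{U}{6}$ ($m{\left(F,U \right)} = - \frac{U + F}{6} = - \frac{F + U}{6} = - \frac{F}{6} - \frac{U}{6}$)
$B{\left(j \right)} = \frac{1}{5 + j}$
$d = \frac{2}{21}$ ($d = \frac{1}{\left(\left(\left(- \frac{1}{6}\right) 0 - \frac{1}{2}\right) - 5\right) 3 + 27} = \frac{1}{\left(\left(0 - \frac{1}{2}\right) - 5\right) 3 + 27} = \frac{1}{\left(- \frac{1}{2} - 5\right) 3 + 27} = \frac{1}{\left(- \frac{11}{2}\right) 3 + 27} = \frac{1}{- \frac{33}{2} + 27} = \frac{1}{\frac{21}{2}} = \frac{2}{21} \approx 0.095238$)
$- 6 B{\left(-4 \right)} d = - \frac{6}{5 - 4} \cdot \frac{2}{21} = - \frac{6}{1} \cdot \frac{2}{21} = \left(-6\right) 1 \cdot \frac{2}{21} = \left(-6\right) \frac{2}{21} = - \frac{4}{7}$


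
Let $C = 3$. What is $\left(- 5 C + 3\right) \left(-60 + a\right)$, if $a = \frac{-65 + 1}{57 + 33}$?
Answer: $\frac{10928}{15} \approx 728.53$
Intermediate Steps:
$a = - \frac{32}{45}$ ($a = - \frac{64}{90} = \left(-64\right) \frac{1}{90} = - \frac{32}{45} \approx -0.71111$)
$\left(- 5 C + 3\right) \left(-60 + a\right) = \left(\left(-5\right) 3 + 3\right) \left(-60 - \frac{32}{45}\right) = \left(-15 + 3\right) \left(- \frac{2732}{45}\right) = \left(-12\right) \left(- \frac{2732}{45}\right) = \frac{10928}{15}$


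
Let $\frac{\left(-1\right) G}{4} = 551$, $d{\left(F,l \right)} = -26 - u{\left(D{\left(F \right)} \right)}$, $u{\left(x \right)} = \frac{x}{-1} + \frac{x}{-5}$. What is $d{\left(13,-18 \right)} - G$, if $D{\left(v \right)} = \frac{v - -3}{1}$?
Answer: $\frac{10986}{5} \approx 2197.2$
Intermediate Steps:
$D{\left(v \right)} = 3 + v$ ($D{\left(v \right)} = \left(v + 3\right) 1 = \left(3 + v\right) 1 = 3 + v$)
$u{\left(x \right)} = - \frac{6 x}{5}$ ($u{\left(x \right)} = x \left(-1\right) + x \left(- \frac{1}{5}\right) = - x - \frac{x}{5} = - \frac{6 x}{5}$)
$d{\left(F,l \right)} = - \frac{112}{5} + \frac{6 F}{5}$ ($d{\left(F,l \right)} = -26 - - \frac{6 \left(3 + F\right)}{5} = -26 - \left(- \frac{18}{5} - \frac{6 F}{5}\right) = -26 + \left(\frac{18}{5} + \frac{6 F}{5}\right) = - \frac{112}{5} + \frac{6 F}{5}$)
$G = -2204$ ($G = \left(-4\right) 551 = -2204$)
$d{\left(13,-18 \right)} - G = \left(- \frac{112}{5} + \frac{6}{5} \cdot 13\right) - -2204 = \left(- \frac{112}{5} + \frac{78}{5}\right) + 2204 = - \frac{34}{5} + 2204 = \frac{10986}{5}$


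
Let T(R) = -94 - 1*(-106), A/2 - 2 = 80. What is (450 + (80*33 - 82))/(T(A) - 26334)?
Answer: -1504/13161 ≈ -0.11428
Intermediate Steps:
A = 164 (A = 4 + 2*80 = 4 + 160 = 164)
T(R) = 12 (T(R) = -94 + 106 = 12)
(450 + (80*33 - 82))/(T(A) - 26334) = (450 + (80*33 - 82))/(12 - 26334) = (450 + (2640 - 82))/(-26322) = (450 + 2558)*(-1/26322) = 3008*(-1/26322) = -1504/13161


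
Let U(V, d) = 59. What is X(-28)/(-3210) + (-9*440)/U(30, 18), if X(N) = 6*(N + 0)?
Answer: -2116948/31565 ≈ -67.066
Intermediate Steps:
X(N) = 6*N
X(-28)/(-3210) + (-9*440)/U(30, 18) = (6*(-28))/(-3210) - 9*440/59 = -168*(-1/3210) - 3960*1/59 = 28/535 - 3960/59 = -2116948/31565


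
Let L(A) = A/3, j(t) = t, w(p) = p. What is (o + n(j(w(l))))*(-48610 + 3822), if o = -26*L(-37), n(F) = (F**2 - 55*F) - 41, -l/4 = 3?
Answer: -145605788/3 ≈ -4.8535e+7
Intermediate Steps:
l = -12 (l = -4*3 = -12)
n(F) = -41 + F**2 - 55*F
L(A) = A/3 (L(A) = A*(1/3) = A/3)
o = 962/3 (o = -26*(-37)/3 = -26*(-37/3) = 962/3 ≈ 320.67)
(o + n(j(w(l))))*(-48610 + 3822) = (962/3 + (-41 + (-12)**2 - 55*(-12)))*(-48610 + 3822) = (962/3 + (-41 + 144 + 660))*(-44788) = (962/3 + 763)*(-44788) = (3251/3)*(-44788) = -145605788/3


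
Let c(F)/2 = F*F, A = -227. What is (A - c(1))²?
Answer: 52441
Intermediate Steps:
c(F) = 2*F² (c(F) = 2*(F*F) = 2*F²)
(A - c(1))² = (-227 - 2*1²)² = (-227 - 2)² = (-229)² = 52441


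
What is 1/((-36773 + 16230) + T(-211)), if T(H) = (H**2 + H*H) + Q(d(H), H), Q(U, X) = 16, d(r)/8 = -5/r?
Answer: 1/68515 ≈ 1.4595e-5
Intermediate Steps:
d(r) = -40/r (d(r) = 8*(-5/r) = -40/r)
T(H) = 16 + 2*H**2 (T(H) = (H**2 + H*H) + 16 = (H**2 + H**2) + 16 = 2*H**2 + 16 = 16 + 2*H**2)
1/((-36773 + 16230) + T(-211)) = 1/((-36773 + 16230) + (16 + 2*(-211)**2)) = 1/(-20543 + (16 + 2*44521)) = 1/(-20543 + (16 + 89042)) = 1/(-20543 + 89058) = 1/68515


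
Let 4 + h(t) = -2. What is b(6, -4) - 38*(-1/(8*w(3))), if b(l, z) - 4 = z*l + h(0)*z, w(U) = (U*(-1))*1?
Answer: 29/12 ≈ 2.4167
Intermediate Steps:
h(t) = -6 (h(t) = -4 - 2 = -6)
w(U) = -U (w(U) = -U*1 = -U)
b(l, z) = 4 - 6*z + l*z (b(l, z) = 4 + (z*l - 6*z) = 4 + (l*z - 6*z) = 4 + (-6*z + l*z) = 4 - 6*z + l*z)
b(6, -4) - 38*(-1/(8*w(3))) = (4 - 6*(-4) + 6*(-4)) - 38/((-1*3*(-2))*4) = (4 + 24 - 24) - 38/(-3*(-2)*4) = 4 - 38/(6*4) = 4 - 38/24 = 4 - 38*1/24 = 4 - 19/12 = 29/12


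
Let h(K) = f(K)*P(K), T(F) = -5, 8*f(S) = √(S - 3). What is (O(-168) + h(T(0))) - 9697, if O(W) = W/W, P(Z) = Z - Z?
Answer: -9696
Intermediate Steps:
f(S) = √(-3 + S)/8 (f(S) = √(S - 3)/8 = √(-3 + S)/8)
P(Z) = 0
h(K) = 0 (h(K) = (√(-3 + K)/8)*0 = 0)
O(W) = 1
(O(-168) + h(T(0))) - 9697 = (1 + 0) - 9697 = 1 - 9697 = -9696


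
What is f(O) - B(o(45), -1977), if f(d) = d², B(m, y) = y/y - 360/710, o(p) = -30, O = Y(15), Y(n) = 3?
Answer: 604/71 ≈ 8.5070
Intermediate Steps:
O = 3
B(m, y) = 35/71 (B(m, y) = 1 - 360*1/710 = 1 - 36/71 = 35/71)
f(O) - B(o(45), -1977) = 3² - 1*35/71 = 9 - 35/71 = 604/71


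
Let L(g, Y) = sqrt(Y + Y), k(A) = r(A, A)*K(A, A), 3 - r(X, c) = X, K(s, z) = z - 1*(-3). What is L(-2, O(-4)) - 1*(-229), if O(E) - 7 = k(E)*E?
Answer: 229 + sqrt(70) ≈ 237.37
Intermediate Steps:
K(s, z) = 3 + z (K(s, z) = z + 3 = 3 + z)
r(X, c) = 3 - X
k(A) = (3 + A)*(3 - A) (k(A) = (3 - A)*(3 + A) = (3 + A)*(3 - A))
O(E) = 7 + E*(9 - E**2) (O(E) = 7 + (9 - E**2)*E = 7 + E*(9 - E**2))
L(g, Y) = sqrt(2)*sqrt(Y) (L(g, Y) = sqrt(2*Y) = sqrt(2)*sqrt(Y))
L(-2, O(-4)) - 1*(-229) = sqrt(2)*sqrt(7 - 1*(-4)**3 + 9*(-4)) - 1*(-229) = sqrt(2)*sqrt(7 - 1*(-64) - 36) + 229 = sqrt(2)*sqrt(7 + 64 - 36) + 229 = sqrt(2)*sqrt(35) + 229 = sqrt(70) + 229 = 229 + sqrt(70)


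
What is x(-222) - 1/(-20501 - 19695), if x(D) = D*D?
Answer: 1981019665/40196 ≈ 49284.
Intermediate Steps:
x(D) = D**2
x(-222) - 1/(-20501 - 19695) = (-222)**2 - 1/(-20501 - 19695) = 49284 - 1/(-40196) = 49284 - 1*(-1/40196) = 49284 + 1/40196 = 1981019665/40196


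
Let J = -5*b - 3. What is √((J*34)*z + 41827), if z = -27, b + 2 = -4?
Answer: √17041 ≈ 130.54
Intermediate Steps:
b = -6 (b = -2 - 4 = -6)
J = 27 (J = -5*(-6) - 3 = 30 - 3 = 27)
√((J*34)*z + 41827) = √((27*34)*(-27) + 41827) = √(918*(-27) + 41827) = √(-24786 + 41827) = √17041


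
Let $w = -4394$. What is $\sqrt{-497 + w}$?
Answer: $i \sqrt{4891} \approx 69.936 i$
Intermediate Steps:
$\sqrt{-497 + w} = \sqrt{-497 - 4394} = \sqrt{-4891} = i \sqrt{4891}$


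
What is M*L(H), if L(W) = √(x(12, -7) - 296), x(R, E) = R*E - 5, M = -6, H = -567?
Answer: -6*I*√385 ≈ -117.73*I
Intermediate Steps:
x(R, E) = -5 + E*R (x(R, E) = E*R - 5 = -5 + E*R)
L(W) = I*√385 (L(W) = √((-5 - 7*12) - 296) = √((-5 - 84) - 296) = √(-89 - 296) = √(-385) = I*√385)
M*L(H) = -6*I*√385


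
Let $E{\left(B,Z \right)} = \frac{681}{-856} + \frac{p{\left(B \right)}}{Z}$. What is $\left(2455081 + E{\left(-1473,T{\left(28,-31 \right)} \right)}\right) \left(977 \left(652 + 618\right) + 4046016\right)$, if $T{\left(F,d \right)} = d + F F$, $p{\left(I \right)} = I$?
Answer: $\frac{1394364133825806927}{107428} \approx 1.298 \cdot 10^{13}$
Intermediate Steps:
$T{\left(F,d \right)} = d + F^{2}$
$E{\left(B,Z \right)} = - \frac{681}{856} + \frac{B}{Z}$ ($E{\left(B,Z \right)} = \frac{681}{-856} + \frac{B}{Z} = 681 \left(- \frac{1}{856}\right) + \frac{B}{Z} = - \frac{681}{856} + \frac{B}{Z}$)
$\left(2455081 + E{\left(-1473,T{\left(28,-31 \right)} \right)}\right) \left(977 \left(652 + 618\right) + 4046016\right) = \left(2455081 - \left(\frac{681}{856} + \frac{1473}{-31 + 28^{2}}\right)\right) \left(977 \left(652 + 618\right) + 4046016\right) = \left(2455081 - \left(\frac{681}{856} + \frac{1473}{-31 + 784}\right)\right) \left(977 \cdot 1270 + 4046016\right) = \left(2455081 - \left(\frac{681}{856} + \frac{1473}{753}\right)\right) \left(1240790 + 4046016\right) = \left(2455081 - \frac{591227}{214856}\right) 5286806 = \frac{527488292109}{214856} \cdot 5286806 = \frac{1394364133825806927}{107428}$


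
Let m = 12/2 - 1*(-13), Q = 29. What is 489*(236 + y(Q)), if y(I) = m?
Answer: 124695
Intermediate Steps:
m = 19 (m = 12*(1/2) + 13 = 6 + 13 = 19)
y(I) = 19
489*(236 + y(Q)) = 489*(236 + 19) = 489*255 = 124695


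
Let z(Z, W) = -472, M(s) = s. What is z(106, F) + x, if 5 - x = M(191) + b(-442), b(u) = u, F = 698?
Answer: -216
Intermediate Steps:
x = 256 (x = 5 - (191 - 442) = 5 - 1*(-251) = 5 + 251 = 256)
z(106, F) + x = -472 + 256 = -216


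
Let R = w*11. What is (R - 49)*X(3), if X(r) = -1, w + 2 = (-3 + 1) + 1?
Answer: 82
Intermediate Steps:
w = -3 (w = -2 + ((-3 + 1) + 1) = -2 + (-2 + 1) = -2 - 1 = -3)
R = -33 (R = -3*11 = -33)
(R - 49)*X(3) = (-33 - 49)*(-1) = -82*(-1) = 82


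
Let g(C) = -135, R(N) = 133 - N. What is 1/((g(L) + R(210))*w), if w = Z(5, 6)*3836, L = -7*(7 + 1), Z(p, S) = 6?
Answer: -1/4879392 ≈ -2.0494e-7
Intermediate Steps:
L = -56 (L = -7*8 = -56)
w = 23016 (w = 6*3836 = 23016)
1/((g(L) + R(210))*w) = 1/((-135 + (133 - 1*210))*23016) = (1/23016)/(-135 + (133 - 210)) = (1/23016)/(-135 - 77) = (1/23016)/(-212) = -1/212*1/23016 = -1/4879392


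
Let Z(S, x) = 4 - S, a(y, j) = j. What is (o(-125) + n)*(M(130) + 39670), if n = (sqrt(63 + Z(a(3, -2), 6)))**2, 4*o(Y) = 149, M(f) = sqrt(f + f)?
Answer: 8429875/2 + 425*sqrt(65)/2 ≈ 4.2166e+6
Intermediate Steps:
M(f) = sqrt(2)*sqrt(f) (M(f) = sqrt(2*f) = sqrt(2)*sqrt(f))
o(Y) = 149/4 (o(Y) = (1/4)*149 = 149/4)
n = 69 (n = (sqrt(63 + (4 - 1*(-2))))**2 = (sqrt(63 + (4 + 2)))**2 = (sqrt(63 + 6))**2 = (sqrt(69))**2 = 69)
(o(-125) + n)*(M(130) + 39670) = (149/4 + 69)*(sqrt(2)*sqrt(130) + 39670) = 425*(2*sqrt(65) + 39670)/4 = 425*(39670 + 2*sqrt(65))/4 = 8429875/2 + 425*sqrt(65)/2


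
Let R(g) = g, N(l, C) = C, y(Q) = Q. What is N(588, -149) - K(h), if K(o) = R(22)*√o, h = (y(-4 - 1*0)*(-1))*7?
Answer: -149 - 44*√7 ≈ -265.41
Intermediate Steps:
h = 28 (h = ((-4 - 1*0)*(-1))*7 = ((-4 + 0)*(-1))*7 = -4*(-1)*7 = 4*7 = 28)
K(o) = 22*√o
N(588, -149) - K(h) = -149 - 22*√28 = -149 - 22*2*√7 = -149 - 44*√7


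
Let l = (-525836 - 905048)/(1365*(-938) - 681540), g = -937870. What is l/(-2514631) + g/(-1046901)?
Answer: 110165740788843148/122972972306287005 ≈ 0.89585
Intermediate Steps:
l = 715442/980955 (l = -1430884/(-1280370 - 681540) = -1430884/(-1961910) = -1430884*(-1/1961910) = 715442/980955 ≈ 0.72933)
l/(-2514631) + g/(-1046901) = (715442/980955)/(-2514631) - 937870/(-1046901) = (715442/980955)*(-1/2514631) - 937870*(-1/1046901) = -102206/352391407515 + 937870/1046901 = 110165740788843148/122972972306287005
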